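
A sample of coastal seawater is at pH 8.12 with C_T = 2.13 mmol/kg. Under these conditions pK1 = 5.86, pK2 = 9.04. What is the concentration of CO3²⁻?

α₂ = 1 / (1 + [H⁺]/K2 + [H⁺]²/(K1K2)) = 1 / (1 + 10^+0.92 + 10^-1.34)
   = 1 / (1 + 8.3176 + 0.045709) = 1/9.3633 = 0.1068
[CO3²⁻] = α₂ × DIC = 0.1068 × 2.13 = 0.227 mmol/kg

[CO3²⁻] = 0.227 mmol/kg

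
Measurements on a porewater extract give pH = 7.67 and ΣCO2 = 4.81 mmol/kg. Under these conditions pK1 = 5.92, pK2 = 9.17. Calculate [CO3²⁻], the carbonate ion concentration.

α₂ = 1 / (1 + [H⁺]/K2 + [H⁺]²/(K1K2)) = 1 / (1 + 10^+1.50 + 10^-0.25)
   = 1 / (1 + 31.623 + 0.56234) = 1/33.185 = 0.03013
[CO3²⁻] = α₂ × DIC = 0.03013 × 4.81 = 0.145 mmol/kg

[CO3²⁻] = 0.145 mmol/kg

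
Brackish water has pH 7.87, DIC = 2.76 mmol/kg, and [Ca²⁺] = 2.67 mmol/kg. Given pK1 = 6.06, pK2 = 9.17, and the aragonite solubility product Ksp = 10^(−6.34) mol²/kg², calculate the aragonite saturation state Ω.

α₂ = 1 / (1 + [H⁺]/K2 + [H⁺]²/(K1K2)) = 1 / (1 + 10^+1.30 + 10^-0.51)
   = 1 / (1 + 19.953 + 0.30903) = 1/21.262 = 0.04703
[CO3²⁻] = α₂ × DIC = 0.04703 × 2.76 = 0.1298 mmol/kg
Ksp = 10^(−6.34) = 4.571×10^-7
Ω = [Ca²⁺][CO3²⁻]/Ksp = (2.67×10^-3)(1.298×10^-4) / 4.571×10^-7 = 0.758

Ω = 0.758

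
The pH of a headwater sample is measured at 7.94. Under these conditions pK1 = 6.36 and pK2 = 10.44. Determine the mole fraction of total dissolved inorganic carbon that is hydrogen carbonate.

α₁ = 0.971

α₁ = 1 / (1 + [H⁺]/K1 + K2/[H⁺]) = 1 / (1 + 10^-1.58 + 10^-2.50)
   = 1 / (1 + 0.026303 + 0.0031623) = 1/1.0295 = 0.9714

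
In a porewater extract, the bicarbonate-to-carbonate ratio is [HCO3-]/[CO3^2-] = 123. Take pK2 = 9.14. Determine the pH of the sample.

From K2 = [H⁺][CO3^2-]/[HCO3-]:  pH = pK2 − log₁₀([HCO3-]/[CO3^2-])
log₁₀(123) = +2.090
pH = 9.14 − (+2.090) = 7.05

pH = 7.05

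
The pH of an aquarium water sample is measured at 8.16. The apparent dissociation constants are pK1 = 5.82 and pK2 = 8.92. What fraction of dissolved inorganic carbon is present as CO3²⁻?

α₂ = 0.147

α₂ = 1 / (1 + [H⁺]/K2 + [H⁺]²/(K1K2)) = 1 / (1 + 10^+0.76 + 10^-1.58)
   = 1 / (1 + 5.7544 + 0.026303) = 1/6.7807 = 0.1475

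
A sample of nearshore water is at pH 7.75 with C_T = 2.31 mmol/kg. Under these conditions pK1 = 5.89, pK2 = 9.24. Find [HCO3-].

α₁ = 1 / (1 + [H⁺]/K1 + K2/[H⁺]) = 1 / (1 + 10^-1.86 + 10^-1.49)
   = 1 / (1 + 0.013804 + 0.032359) = 1/1.0462 = 0.9559
[HCO3⁻] = α₁ × DIC = 0.9559 × 2.31 = 2.21 mmol/kg

[HCO3⁻] = 2.21 mmol/kg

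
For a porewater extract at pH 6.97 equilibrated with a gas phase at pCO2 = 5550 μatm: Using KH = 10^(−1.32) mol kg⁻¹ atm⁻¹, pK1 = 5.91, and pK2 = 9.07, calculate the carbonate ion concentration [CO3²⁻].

[CO2*] = KH · pCO2 = 10^(−1.32) × 5550×10^-6 = 2.656×10^-4 mol/kg
α₀ = 1/(1 + K1/[H⁺] + K1K2/[H⁺]²) = 1/(1 + 10^+1.06 + 10^-1.04) = 0.07954
DIC = [CO2*]/α₀ = 2.656×10^-4 / 0.07954 = 3.340 mmol/kg
[CO3²⁻] = α₂·DIC; α₂ = 0.007254, so [CO3²⁻] = 0.007254 × 3.340 = 0.0242 mmol/kg

[CO3²⁻] = 0.0242 mmol/kg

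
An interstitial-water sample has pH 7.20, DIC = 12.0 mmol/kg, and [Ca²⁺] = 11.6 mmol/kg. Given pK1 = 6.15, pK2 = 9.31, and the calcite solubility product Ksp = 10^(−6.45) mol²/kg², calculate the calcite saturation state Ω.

α₂ = 1 / (1 + [H⁺]/K2 + [H⁺]²/(K1K2)) = 1 / (1 + 10^+2.11 + 10^+1.06)
   = 1 / (1 + 128.82 + 11.482) = 1/141.31 = 0.007077
[CO3²⁻] = α₂ × DIC = 0.007077 × 12.0 = 0.08492 mmol/kg
Ksp = 10^(−6.45) = 3.548×10^-7
Ω = [Ca²⁺][CO3²⁻]/Ksp = (11.6×10^-3)(8.492×10^-5) / 3.548×10^-7 = 2.78

Ω = 2.78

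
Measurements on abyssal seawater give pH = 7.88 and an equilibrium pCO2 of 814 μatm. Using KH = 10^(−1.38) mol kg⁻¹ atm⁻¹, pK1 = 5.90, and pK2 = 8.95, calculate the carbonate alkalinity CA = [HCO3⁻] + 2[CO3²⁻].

[CO2*] = KH · pCO2 = 10^(−1.38) × 814×10^-6 = 3.393×10^-5 mol/kg
α₀ = 1/(1 + K1/[H⁺] + K1K2/[H⁺]²) = 1/(1 + 10^+1.98 + 10^+0.91) = 0.009558
DIC = [CO2*]/α₀ = 3.393×10^-5 / 0.009558 = 3.550 mmol/kg
CA = (α₁ + 2α₂)·DIC = (0.9128 + 2×0.07769) × 3.550 = 3.79 mmol/kg

CA = 3.79 mmol/kg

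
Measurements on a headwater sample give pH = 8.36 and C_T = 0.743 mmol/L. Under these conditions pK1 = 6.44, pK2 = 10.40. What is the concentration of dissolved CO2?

[CO2*] = 8.75 μmol/L

α₀ = 1 / (1 + K1/[H⁺] + K1K2/[H⁺]²) = 1 / (1 + 10^+1.92 + 10^-0.12)
   = 1 / (1 + 83.176 + 0.75858) = 1/84.935 = 0.01177
[CO2*] = α₀ × DIC = 0.01177 × 0.743 = 0.00875 mmol/L = 8.75 μmol/L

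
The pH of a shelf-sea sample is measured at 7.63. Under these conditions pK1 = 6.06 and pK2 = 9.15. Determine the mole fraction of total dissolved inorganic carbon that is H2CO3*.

α₀ = 1 / (1 + K1/[H⁺] + K1K2/[H⁺]²) = 1 / (1 + 10^+1.57 + 10^+0.05)
   = 1 / (1 + 37.154 + 1.1220) = 1/39.276 = 0.02546

α₀ = 0.0255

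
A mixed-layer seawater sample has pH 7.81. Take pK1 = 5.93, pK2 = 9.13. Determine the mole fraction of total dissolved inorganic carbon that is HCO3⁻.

α₁ = 0.942

α₁ = 1 / (1 + [H⁺]/K1 + K2/[H⁺]) = 1 / (1 + 10^-1.88 + 10^-1.32)
   = 1 / (1 + 0.013183 + 0.047863) = 1/1.0610 = 0.9425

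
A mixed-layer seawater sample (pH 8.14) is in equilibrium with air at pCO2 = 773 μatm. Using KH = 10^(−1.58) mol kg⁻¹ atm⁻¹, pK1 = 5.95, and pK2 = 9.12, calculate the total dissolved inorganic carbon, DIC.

DIC = 3.50 mmol/kg

[CO2*] = KH · pCO2 = 10^(−1.58) × 773×10^-6 = 2.033×10^-5 mol/kg
α₀ = 1/(1 + K1/[H⁺] + K1K2/[H⁺]²) = 1/(1 + 10^+2.19 + 10^+1.21) = 0.005811
DIC = [CO2*]/α₀ = 2.033×10^-5 / 0.005811 = 3.50 mmol/kg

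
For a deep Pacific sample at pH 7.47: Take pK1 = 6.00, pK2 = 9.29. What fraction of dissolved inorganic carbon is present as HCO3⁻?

α₁ = 1 / (1 + [H⁺]/K1 + K2/[H⁺]) = 1 / (1 + 10^-1.47 + 10^-1.82)
   = 1 / (1 + 0.033884 + 0.015136) = 1/1.0490 = 0.9533

α₁ = 0.953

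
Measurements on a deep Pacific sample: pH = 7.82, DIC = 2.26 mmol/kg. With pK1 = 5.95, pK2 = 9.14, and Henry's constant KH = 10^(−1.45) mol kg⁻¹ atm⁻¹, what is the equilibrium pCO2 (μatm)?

pCO2 = 810 μatm

α₀ = 1 / (1 + K1/[H⁺] + K1K2/[H⁺]²) = 1 / (1 + 10^+1.87 + 10^+0.55)
   = 1 / (1 + 74.131 + 3.5481) = 1/78.679 = 0.01271
[CO2*] = α₀ × DIC = 0.01271 × 2.26 = 0.02872 mmol/kg
pCO2 = [CO2*]/KH = 2.872×10^-5 / 3.548×10^-2 = 810 μatm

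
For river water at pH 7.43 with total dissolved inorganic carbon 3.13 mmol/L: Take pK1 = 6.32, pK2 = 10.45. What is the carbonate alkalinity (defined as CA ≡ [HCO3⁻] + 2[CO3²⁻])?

CA = [HCO3⁻] + 2[CO3²⁻] = (α₁ + 2α₂)·DIC
At pH 7.43: [H⁺]/K1 = 10^-1.11 = 0.077625, K2/[H⁺] = 10^-3.02 = 0.00095499
α₁ = 1/(1 + 0.077625 + 0.00095499) = 1/1.0786 = 0.9271; α₂ = α₁·K2/[H⁺] = 0.0008854
α₁ + 2α₂ = 0.9289
CA = 0.9289 × 3.13 = 2.91 mmol/L

CA = 2.91 mmol/L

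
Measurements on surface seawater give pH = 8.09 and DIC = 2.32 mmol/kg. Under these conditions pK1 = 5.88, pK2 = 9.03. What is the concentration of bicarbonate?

[HCO3⁻] = 2.07 mmol/kg

α₁ = 1 / (1 + [H⁺]/K1 + K2/[H⁺]) = 1 / (1 + 10^-2.21 + 10^-0.94)
   = 1 / (1 + 0.0061660 + 0.11482) = 1/1.1210 = 0.8921
[HCO3⁻] = α₁ × DIC = 0.8921 × 2.32 = 2.07 mmol/kg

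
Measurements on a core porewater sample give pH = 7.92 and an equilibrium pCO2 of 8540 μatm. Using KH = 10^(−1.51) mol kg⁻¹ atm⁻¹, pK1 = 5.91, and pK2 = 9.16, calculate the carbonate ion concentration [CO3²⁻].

[CO2*] = KH · pCO2 = 10^(−1.51) × 8540×10^-6 = 2.639×10^-4 mol/kg
α₀ = 1/(1 + K1/[H⁺] + K1K2/[H⁺]²) = 1/(1 + 10^+2.01 + 10^+0.77) = 0.009156
DIC = [CO2*]/α₀ = 2.639×10^-4 / 0.009156 = 28.82 mmol/kg
[CO3²⁻] = α₂·DIC; α₂ = 0.05391, so [CO3²⁻] = 0.05391 × 28.82 = 1.55 mmol/kg

[CO3²⁻] = 1.55 mmol/kg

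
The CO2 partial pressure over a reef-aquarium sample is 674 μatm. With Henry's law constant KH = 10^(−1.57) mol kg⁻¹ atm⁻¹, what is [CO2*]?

[CO2*] = 18.1 μmol/kg

KH = 10^(−1.57) = 2.692×10^-2 mol kg⁻¹ atm⁻¹
[CO2*] = KH · pCO2 = 2.692×10^-2 × 674×10^-6 atm = 1.81×10^-5 mol/kg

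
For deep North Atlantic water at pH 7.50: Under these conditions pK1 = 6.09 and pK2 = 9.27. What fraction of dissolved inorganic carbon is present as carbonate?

α₂ = 0.0161

α₂ = 1 / (1 + [H⁺]/K2 + [H⁺]²/(K1K2)) = 1 / (1 + 10^+1.77 + 10^+0.36)
   = 1 / (1 + 58.884 + 2.2909) = 1/62.175 = 0.01608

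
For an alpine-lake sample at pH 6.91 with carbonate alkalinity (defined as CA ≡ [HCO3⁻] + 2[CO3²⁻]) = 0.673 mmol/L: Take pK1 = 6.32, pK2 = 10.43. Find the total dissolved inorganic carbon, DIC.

CA = [HCO3⁻] + 2[CO3²⁻] = (α₁ + 2α₂)·DIC
At pH 6.91: [H⁺]/K1 = 10^-0.59 = 0.25704, K2/[H⁺] = 10^-3.52 = 0.00030200
α₁ = 1/(1 + 0.25704 + 0.00030200) = 1/1.2573 = 0.7953; α₂ = α₁·K2/[H⁺] = 0.0002402
α₁ + 2α₂ = 0.7958
DIC = CA / (α₁ + 2α₂) = 0.673 / 0.7958 = 0.846 mmol/L

DIC = 0.846 mmol/L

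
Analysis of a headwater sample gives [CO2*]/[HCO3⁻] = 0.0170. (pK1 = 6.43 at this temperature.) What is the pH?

From K1 = [H⁺][HCO3⁻]/[CO2*]:  pH = pK1 − log₁₀([CO2*]/[HCO3⁻])
log₁₀(0.0170) = -1.770
pH = 6.43 − (-1.770) = 8.20

pH = 8.20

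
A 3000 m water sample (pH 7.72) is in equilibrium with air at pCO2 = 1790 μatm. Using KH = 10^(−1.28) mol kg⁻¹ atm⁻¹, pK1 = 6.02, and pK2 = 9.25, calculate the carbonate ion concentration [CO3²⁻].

[CO2*] = KH · pCO2 = 10^(−1.28) × 1790×10^-6 = 9.394×10^-5 mol/kg
α₀ = 1/(1 + K1/[H⁺] + K1K2/[H⁺]²) = 1/(1 + 10^+1.70 + 10^+0.17) = 0.01901
DIC = [CO2*]/α₀ = 9.394×10^-5 / 0.01901 = 4.941 mmol/kg
[CO3²⁻] = α₂·DIC; α₂ = 0.02812, so [CO3²⁻] = 0.02812 × 4.941 = 0.139 mmol/kg

[CO3²⁻] = 0.139 mmol/kg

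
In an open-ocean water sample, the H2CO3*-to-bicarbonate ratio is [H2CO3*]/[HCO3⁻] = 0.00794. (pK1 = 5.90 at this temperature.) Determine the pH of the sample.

From K1 = [H⁺][HCO3⁻]/[H2CO3*]:  pH = pK1 − log₁₀([H2CO3*]/[HCO3⁻])
log₁₀(0.00794) = -2.100
pH = 5.90 − (-2.100) = 8.00

pH = 8.00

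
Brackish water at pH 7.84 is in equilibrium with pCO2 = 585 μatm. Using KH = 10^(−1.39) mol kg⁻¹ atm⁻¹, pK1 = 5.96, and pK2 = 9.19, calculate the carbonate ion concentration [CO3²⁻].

[CO2*] = KH · pCO2 = 10^(−1.39) × 585×10^-6 = 2.383×10^-5 mol/kg
α₀ = 1/(1 + K1/[H⁺] + K1K2/[H⁺]²) = 1/(1 + 10^+1.88 + 10^+0.53) = 0.01246
DIC = [CO2*]/α₀ = 2.383×10^-5 / 0.01246 = 1.912 mmol/kg
[CO3²⁻] = α₂·DIC; α₂ = 0.04223, so [CO3²⁻] = 0.04223 × 1.912 = 0.0808 mmol/kg

[CO3²⁻] = 0.0808 mmol/kg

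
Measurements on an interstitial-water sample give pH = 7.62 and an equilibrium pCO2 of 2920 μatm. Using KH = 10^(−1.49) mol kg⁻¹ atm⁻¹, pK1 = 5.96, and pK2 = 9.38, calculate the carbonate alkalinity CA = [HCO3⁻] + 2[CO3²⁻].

[CO2*] = KH · pCO2 = 10^(−1.49) × 2920×10^-6 = 9.449×10^-5 mol/kg
α₀ = 1/(1 + K1/[H⁺] + K1K2/[H⁺]²) = 1/(1 + 10^+1.66 + 10^-0.10) = 0.02105
DIC = [CO2*]/α₀ = 9.449×10^-5 / 0.02105 = 4.489 mmol/kg
CA = (α₁ + 2α₂)·DIC = (0.9622 + 2×0.01672) × 4.489 = 4.47 mmol/kg

CA = 4.47 mmol/kg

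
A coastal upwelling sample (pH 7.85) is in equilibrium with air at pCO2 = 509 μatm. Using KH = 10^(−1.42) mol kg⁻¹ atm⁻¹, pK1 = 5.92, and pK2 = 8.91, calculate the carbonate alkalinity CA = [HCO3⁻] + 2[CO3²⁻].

[CO2*] = KH · pCO2 = 10^(−1.42) × 509×10^-6 = 1.935×10^-5 mol/kg
α₀ = 1/(1 + K1/[H⁺] + K1K2/[H⁺]²) = 1/(1 + 10^+1.93 + 10^+0.87) = 0.01069
DIC = [CO2*]/α₀ = 1.935×10^-5 / 0.01069 = 1.810 mmol/kg
CA = (α₁ + 2α₂)·DIC = (0.9100 + 2×0.07926) × 1.810 = 1.93 mmol/kg

CA = 1.93 mmol/kg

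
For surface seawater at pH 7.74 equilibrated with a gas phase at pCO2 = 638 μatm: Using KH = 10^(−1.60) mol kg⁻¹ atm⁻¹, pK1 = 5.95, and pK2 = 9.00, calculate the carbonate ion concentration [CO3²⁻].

[CO3²⁻] = 0.0543 mmol/kg

[CO2*] = KH · pCO2 = 10^(−1.60) × 638×10^-6 = 1.603×10^-5 mol/kg
α₀ = 1/(1 + K1/[H⁺] + K1K2/[H⁺]²) = 1/(1 + 10^+1.79 + 10^+0.53) = 0.01514
DIC = [CO2*]/α₀ = 1.603×10^-5 / 0.01514 = 1.058 mmol/kg
[CO3²⁻] = α₂·DIC; α₂ = 0.05130, so [CO3²⁻] = 0.05130 × 1.058 = 0.0543 mmol/kg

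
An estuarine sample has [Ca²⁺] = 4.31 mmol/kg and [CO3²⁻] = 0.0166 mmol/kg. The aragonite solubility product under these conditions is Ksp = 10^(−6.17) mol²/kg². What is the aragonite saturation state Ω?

Ω = 0.106

Ksp = 10^(−6.17) = 6.761×10^-7
Ω = [Ca²⁺][CO3²⁻]/Ksp = (4.31×10^-3)(0.0166×10^-3) / 6.761×10^-7 = 0.106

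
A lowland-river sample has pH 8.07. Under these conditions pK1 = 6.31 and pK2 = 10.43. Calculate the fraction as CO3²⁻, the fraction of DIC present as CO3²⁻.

α₂ = 0.00427

α₂ = 1 / (1 + [H⁺]/K2 + [H⁺]²/(K1K2)) = 1 / (1 + 10^+2.36 + 10^+0.60)
   = 1 / (1 + 229.09 + 3.9811) = 1/234.07 = 0.004272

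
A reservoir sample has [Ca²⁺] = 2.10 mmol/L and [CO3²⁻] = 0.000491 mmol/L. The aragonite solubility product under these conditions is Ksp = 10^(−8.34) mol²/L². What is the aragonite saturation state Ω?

Ksp = 10^(−8.34) = 4.571×10^-9
Ω = [Ca²⁺][CO3²⁻]/Ksp = (2.10×10^-3)(0.000491×10^-3) / 4.571×10^-9 = 0.226

Ω = 0.226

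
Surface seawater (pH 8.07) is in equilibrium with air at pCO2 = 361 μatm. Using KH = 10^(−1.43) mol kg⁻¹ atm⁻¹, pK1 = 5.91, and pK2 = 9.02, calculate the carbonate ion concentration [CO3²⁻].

[CO3²⁻] = 0.218 mmol/kg

[CO2*] = KH · pCO2 = 10^(−1.43) × 361×10^-6 = 1.341×10^-5 mol/kg
α₀ = 1/(1 + K1/[H⁺] + K1K2/[H⁺]²) = 1/(1 + 10^+2.16 + 10^+1.21) = 0.006182
DIC = [CO2*]/α₀ = 1.341×10^-5 / 0.006182 = 2.170 mmol/kg
[CO3²⁻] = α₂·DIC; α₂ = 0.1003, so [CO3²⁻] = 0.1003 × 2.170 = 0.218 mmol/kg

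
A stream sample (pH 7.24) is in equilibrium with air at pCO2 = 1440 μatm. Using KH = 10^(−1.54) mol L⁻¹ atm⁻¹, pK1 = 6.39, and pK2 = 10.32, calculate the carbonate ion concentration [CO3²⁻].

[CO2*] = KH · pCO2 = 10^(−1.54) × 1440×10^-6 = 4.153×10^-5 mol/L
α₀ = 1/(1 + K1/[H⁺] + K1K2/[H⁺]²) = 1/(1 + 10^+0.85 + 10^-2.23) = 0.1237
DIC = [CO2*]/α₀ = 4.153×10^-5 / 0.1237 = 0.3358 mmol/L
[CO3²⁻] = α₂·DIC; α₂ = 0.0007283, so [CO3²⁻] = 0.0007283 × 0.3358 = 0.000245 mmol/L = 0.245 μmol/L

[CO3²⁻] = 0.245 μmol/L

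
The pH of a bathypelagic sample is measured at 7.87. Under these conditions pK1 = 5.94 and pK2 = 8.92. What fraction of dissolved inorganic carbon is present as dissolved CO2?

α₀ = 1 / (1 + K1/[H⁺] + K1K2/[H⁺]²) = 1 / (1 + 10^+1.93 + 10^+0.88)
   = 1 / (1 + 85.114 + 7.5858) = 1/93.700 = 0.01067

α₀ = 0.0107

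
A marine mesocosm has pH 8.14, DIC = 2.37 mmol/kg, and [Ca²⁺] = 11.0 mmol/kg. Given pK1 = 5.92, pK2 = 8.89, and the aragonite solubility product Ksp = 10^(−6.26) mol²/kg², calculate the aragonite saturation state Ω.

α₂ = 1 / (1 + [H⁺]/K2 + [H⁺]²/(K1K2)) = 1 / (1 + 10^+0.75 + 10^-1.47)
   = 1 / (1 + 5.6234 + 0.033884) = 1/6.6573 = 0.1502
[CO3²⁻] = α₂ × DIC = 0.1502 × 2.37 = 0.3560 mmol/kg
Ksp = 10^(−6.26) = 5.495×10^-7
Ω = [Ca²⁺][CO3²⁻]/Ksp = (11.0×10^-3)(3.560×10^-4) / 5.495×10^-7 = 7.13

Ω = 7.13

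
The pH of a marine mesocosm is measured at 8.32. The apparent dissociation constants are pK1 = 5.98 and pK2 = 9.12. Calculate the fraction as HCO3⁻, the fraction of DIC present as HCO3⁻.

α₁ = 0.860

α₁ = 1 / (1 + [H⁺]/K1 + K2/[H⁺]) = 1 / (1 + 10^-2.34 + 10^-0.80)
   = 1 / (1 + 0.0045709 + 0.15849) = 1/1.1631 = 0.8598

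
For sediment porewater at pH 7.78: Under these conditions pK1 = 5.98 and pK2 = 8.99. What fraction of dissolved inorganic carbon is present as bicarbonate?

α₁ = 1 / (1 + [H⁺]/K1 + K2/[H⁺]) = 1 / (1 + 10^-1.80 + 10^-1.21)
   = 1 / (1 + 0.015849 + 0.061660) = 1/1.0775 = 0.9281

α₁ = 0.928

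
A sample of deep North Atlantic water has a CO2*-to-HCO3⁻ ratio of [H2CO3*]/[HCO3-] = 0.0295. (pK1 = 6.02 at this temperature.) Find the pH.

pH = 7.55

From K1 = [H⁺][HCO3-]/[H2CO3*]:  pH = pK1 − log₁₀([H2CO3*]/[HCO3-])
log₁₀(0.0295) = -1.530
pH = 6.02 − (-1.530) = 7.55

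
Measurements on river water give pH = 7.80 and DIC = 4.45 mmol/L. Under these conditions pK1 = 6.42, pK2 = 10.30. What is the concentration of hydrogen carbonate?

[HCO3⁻] = 4.26 mmol/L

α₁ = 1 / (1 + [H⁺]/K1 + K2/[H⁺]) = 1 / (1 + 10^-1.38 + 10^-2.50)
   = 1 / (1 + 0.041687 + 0.0031623) = 1/1.0448 = 0.9571
[HCO3⁻] = α₁ × DIC = 0.9571 × 4.45 = 4.26 mmol/L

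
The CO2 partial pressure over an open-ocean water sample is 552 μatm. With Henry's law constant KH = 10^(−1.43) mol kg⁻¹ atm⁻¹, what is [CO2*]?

KH = 10^(−1.43) = 3.715×10^-2 mol kg⁻¹ atm⁻¹
[CO2*] = KH · pCO2 = 3.715×10^-2 × 552×10^-6 atm = 2.05×10^-5 mol/kg

[CO2*] = 20.5 μmol/kg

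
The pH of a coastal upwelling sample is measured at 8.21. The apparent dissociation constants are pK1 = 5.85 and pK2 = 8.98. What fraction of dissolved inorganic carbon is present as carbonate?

α₂ = 0.145

α₂ = 1 / (1 + [H⁺]/K2 + [H⁺]²/(K1K2)) = 1 / (1 + 10^+0.77 + 10^-1.59)
   = 1 / (1 + 5.8884 + 0.025704) = 1/6.9141 = 0.1446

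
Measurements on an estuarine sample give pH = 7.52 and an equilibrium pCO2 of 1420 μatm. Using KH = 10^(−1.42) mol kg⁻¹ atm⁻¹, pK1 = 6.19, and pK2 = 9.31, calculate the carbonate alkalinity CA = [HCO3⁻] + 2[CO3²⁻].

CA = 1.19 mmol/kg

[CO2*] = KH · pCO2 = 10^(−1.42) × 1420×10^-6 = 5.399×10^-5 mol/kg
α₀ = 1/(1 + K1/[H⁺] + K1K2/[H⁺]²) = 1/(1 + 10^+1.33 + 10^-0.46) = 0.04400
DIC = [CO2*]/α₀ = 5.399×10^-5 / 0.04400 = 1.227 mmol/kg
CA = (α₁ + 2α₂)·DIC = (0.9407 + 2×0.01526) × 1.227 = 1.19 mmol/kg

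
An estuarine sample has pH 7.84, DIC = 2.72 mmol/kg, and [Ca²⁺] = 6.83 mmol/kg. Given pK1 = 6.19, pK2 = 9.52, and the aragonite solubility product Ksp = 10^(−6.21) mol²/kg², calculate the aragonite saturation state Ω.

α₂ = 1 / (1 + [H⁺]/K2 + [H⁺]²/(K1K2)) = 1 / (1 + 10^+1.68 + 10^+0.03)
   = 1 / (1 + 47.863 + 1.0715) = 1/49.935 = 0.02003
[CO3²⁻] = α₂ × DIC = 0.02003 × 2.72 = 0.05447 mmol/kg
Ksp = 10^(−6.21) = 6.166×10^-7
Ω = [Ca²⁺][CO3²⁻]/Ksp = (6.83×10^-3)(5.447×10^-5) / 6.166×10^-7 = 0.603

Ω = 0.603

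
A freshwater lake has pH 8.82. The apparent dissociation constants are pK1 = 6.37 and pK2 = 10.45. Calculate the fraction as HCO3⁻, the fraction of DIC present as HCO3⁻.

α₁ = 1 / (1 + [H⁺]/K1 + K2/[H⁺]) = 1 / (1 + 10^-2.45 + 10^-1.63)
   = 1 / (1 + 0.0035481 + 0.023442) = 1/1.0270 = 0.9737

α₁ = 0.974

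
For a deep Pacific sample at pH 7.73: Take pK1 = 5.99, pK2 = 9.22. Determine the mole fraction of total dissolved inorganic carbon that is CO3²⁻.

α₂ = 0.0308

α₂ = 1 / (1 + [H⁺]/K2 + [H⁺]²/(K1K2)) = 1 / (1 + 10^+1.49 + 10^-0.25)
   = 1 / (1 + 30.903 + 0.56234) = 1/32.465 = 0.03080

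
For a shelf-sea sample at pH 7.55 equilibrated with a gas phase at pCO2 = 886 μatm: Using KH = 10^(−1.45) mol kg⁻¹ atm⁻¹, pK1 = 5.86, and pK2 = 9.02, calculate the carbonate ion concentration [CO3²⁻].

[CO3²⁻] = 0.0522 mmol/kg

[CO2*] = KH · pCO2 = 10^(−1.45) × 886×10^-6 = 3.144×10^-5 mol/kg
α₀ = 1/(1 + K1/[H⁺] + K1K2/[H⁺]²) = 1/(1 + 10^+1.69 + 10^+0.22) = 0.01937
DIC = [CO2*]/α₀ = 3.144×10^-5 / 0.01937 = 1.623 mmol/kg
[CO3²⁻] = α₂·DIC; α₂ = 0.03214, so [CO3²⁻] = 0.03214 × 1.623 = 0.0522 mmol/kg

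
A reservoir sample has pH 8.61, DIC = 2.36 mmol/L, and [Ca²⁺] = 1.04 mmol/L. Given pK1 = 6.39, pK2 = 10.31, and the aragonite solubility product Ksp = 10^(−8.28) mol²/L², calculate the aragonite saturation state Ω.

α₂ = 1 / (1 + [H⁺]/K2 + [H⁺]²/(K1K2)) = 1 / (1 + 10^+1.70 + 10^-0.52)
   = 1 / (1 + 50.119 + 0.30200) = 1/51.421 = 0.01945
[CO3²⁻] = α₂ × DIC = 0.01945 × 2.36 = 0.04590 mmol/L
Ksp = 10^(−8.28) = 5.248×10^-9
Ω = [Ca²⁺][CO3²⁻]/Ksp = (1.04×10^-3)(4.590×10^-5) / 5.248×10^-9 = 9.10

Ω = 9.10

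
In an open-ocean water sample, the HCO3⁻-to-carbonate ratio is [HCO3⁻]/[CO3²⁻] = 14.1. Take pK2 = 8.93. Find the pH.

pH = 7.78

From K2 = [H⁺][CO3²⁻]/[HCO3⁻]:  pH = pK2 − log₁₀([HCO3⁻]/[CO3²⁻])
log₁₀(14.1) = +1.149
pH = 8.93 − (+1.149) = 7.78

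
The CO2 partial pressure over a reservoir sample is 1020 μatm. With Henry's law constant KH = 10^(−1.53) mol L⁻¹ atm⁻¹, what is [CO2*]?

[CO2*] = 30.1 μmol/L

KH = 10^(−1.53) = 2.951×10^-2 mol L⁻¹ atm⁻¹
[CO2*] = KH · pCO2 = 2.951×10^-2 × 1020×10^-6 atm = 3.01×10^-5 mol/L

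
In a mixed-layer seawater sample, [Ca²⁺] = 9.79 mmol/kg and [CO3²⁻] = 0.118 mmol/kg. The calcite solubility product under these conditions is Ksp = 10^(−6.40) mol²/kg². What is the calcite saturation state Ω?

Ω = 2.90

Ksp = 10^(−6.40) = 3.981×10^-7
Ω = [Ca²⁺][CO3²⁻]/Ksp = (9.79×10^-3)(0.118×10^-3) / 3.981×10^-7 = 2.90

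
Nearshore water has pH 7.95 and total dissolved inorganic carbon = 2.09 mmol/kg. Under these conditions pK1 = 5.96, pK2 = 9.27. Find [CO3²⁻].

α₂ = 1 / (1 + [H⁺]/K2 + [H⁺]²/(K1K2)) = 1 / (1 + 10^+1.32 + 10^-0.67)
   = 1 / (1 + 20.893 + 0.21380) = 1/22.107 = 0.04524
[CO3²⁻] = α₂ × DIC = 0.04524 × 2.09 = 0.0945 mmol/kg

[CO3²⁻] = 0.0945 mmol/kg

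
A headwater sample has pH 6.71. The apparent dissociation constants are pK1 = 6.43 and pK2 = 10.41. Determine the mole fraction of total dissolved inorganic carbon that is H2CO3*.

α₀ = 1 / (1 + K1/[H⁺] + K1K2/[H⁺]²) = 1 / (1 + 10^+0.28 + 10^-3.42)
   = 1 / (1 + 1.9055 + 0.00038019) = 1/2.9058 = 0.3441

α₀ = 0.344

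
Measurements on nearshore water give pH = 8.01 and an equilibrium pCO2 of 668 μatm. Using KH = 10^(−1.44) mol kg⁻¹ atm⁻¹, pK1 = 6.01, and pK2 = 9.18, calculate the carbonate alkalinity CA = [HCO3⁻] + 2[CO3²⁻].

CA = 2.75 mmol/kg

[CO2*] = KH · pCO2 = 10^(−1.44) × 668×10^-6 = 2.425×10^-5 mol/kg
α₀ = 1/(1 + K1/[H⁺] + K1K2/[H⁺]²) = 1/(1 + 10^+2.00 + 10^+0.83) = 0.009280
DIC = [CO2*]/α₀ = 2.425×10^-5 / 0.009280 = 2.614 mmol/kg
CA = (α₁ + 2α₂)·DIC = (0.9280 + 2×0.06274) × 2.614 = 2.75 mmol/kg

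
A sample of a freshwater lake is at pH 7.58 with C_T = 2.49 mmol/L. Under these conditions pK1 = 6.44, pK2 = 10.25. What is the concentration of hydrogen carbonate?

α₁ = 1 / (1 + [H⁺]/K1 + K2/[H⁺]) = 1 / (1 + 10^-1.14 + 10^-2.67)
   = 1 / (1 + 0.072444 + 0.0021380) = 1/1.0746 = 0.9306
[HCO3⁻] = α₁ × DIC = 0.9306 × 2.49 = 2.32 mmol/L

[HCO3⁻] = 2.32 mmol/L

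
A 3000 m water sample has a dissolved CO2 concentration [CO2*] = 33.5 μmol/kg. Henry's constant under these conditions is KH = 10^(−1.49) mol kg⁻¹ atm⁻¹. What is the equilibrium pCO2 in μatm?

KH = 10^(−1.49) = 3.236×10^-2 mol kg⁻¹ atm⁻¹
pCO2 = [CO2*]/KH = 33.5×10^-6 / 3.236×10^-2 = 1.04×10^-3 atm = 1040 μatm

pCO2 = 1040 μatm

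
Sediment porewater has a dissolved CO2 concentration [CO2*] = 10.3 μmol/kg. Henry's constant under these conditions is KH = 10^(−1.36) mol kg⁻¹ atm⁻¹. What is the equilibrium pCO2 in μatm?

pCO2 = 236 μatm

KH = 10^(−1.36) = 4.365×10^-2 mol kg⁻¹ atm⁻¹
pCO2 = [CO2*]/KH = 10.3×10^-6 / 4.365×10^-2 = 2.36×10^-4 atm = 236 μatm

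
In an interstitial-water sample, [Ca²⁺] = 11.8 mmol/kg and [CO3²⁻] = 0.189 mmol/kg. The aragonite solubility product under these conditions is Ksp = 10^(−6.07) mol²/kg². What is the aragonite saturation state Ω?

Ksp = 10^(−6.07) = 8.511×10^-7
Ω = [Ca²⁺][CO3²⁻]/Ksp = (11.8×10^-3)(0.189×10^-3) / 8.511×10^-7 = 2.62

Ω = 2.62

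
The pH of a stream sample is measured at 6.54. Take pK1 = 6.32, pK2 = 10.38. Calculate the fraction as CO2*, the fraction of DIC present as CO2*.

α₀ = 0.376

α₀ = 1 / (1 + K1/[H⁺] + K1K2/[H⁺]²) = 1 / (1 + 10^+0.22 + 10^-3.62)
   = 1 / (1 + 1.6596 + 0.00023988) = 1/2.6598 = 0.3760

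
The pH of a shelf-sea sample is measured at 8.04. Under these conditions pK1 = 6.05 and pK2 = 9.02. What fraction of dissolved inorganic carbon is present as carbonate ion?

α₂ = 0.0939

α₂ = 1 / (1 + [H⁺]/K2 + [H⁺]²/(K1K2)) = 1 / (1 + 10^+0.98 + 10^-1.01)
   = 1 / (1 + 9.5499 + 0.097724) = 1/10.648 = 0.09392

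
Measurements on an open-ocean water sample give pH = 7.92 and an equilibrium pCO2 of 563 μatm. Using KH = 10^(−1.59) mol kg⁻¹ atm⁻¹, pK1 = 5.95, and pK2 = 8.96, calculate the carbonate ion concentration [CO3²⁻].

[CO2*] = KH · pCO2 = 10^(−1.59) × 563×10^-6 = 1.447×10^-5 mol/kg
α₀ = 1/(1 + K1/[H⁺] + K1K2/[H⁺]²) = 1/(1 + 10^+1.97 + 10^+0.93) = 0.009724
DIC = [CO2*]/α₀ = 1.447×10^-5 / 0.009724 = 1.488 mmol/kg
[CO3²⁻] = α₂·DIC; α₂ = 0.08277, so [CO3²⁻] = 0.08277 × 1.488 = 0.123 mmol/kg

[CO3²⁻] = 0.123 mmol/kg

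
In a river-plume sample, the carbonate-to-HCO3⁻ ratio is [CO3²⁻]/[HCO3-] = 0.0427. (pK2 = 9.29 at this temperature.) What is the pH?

From K2 = [H⁺][CO3²⁻]/[HCO3-]:  pH = pK2 + log₁₀([CO3²⁻]/[HCO3-])
log₁₀(0.0427) = -1.370
pH = 9.29 + (-1.370) = 7.92

pH = 7.92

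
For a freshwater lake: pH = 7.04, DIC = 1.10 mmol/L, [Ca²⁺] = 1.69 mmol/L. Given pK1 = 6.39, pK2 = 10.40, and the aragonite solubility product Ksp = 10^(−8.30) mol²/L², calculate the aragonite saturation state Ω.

α₂ = 1 / (1 + [H⁺]/K2 + [H⁺]²/(K1K2)) = 1 / (1 + 10^+3.36 + 10^+2.71)
   = 1 / (1 + 2290.9 + 512.86) = 1/2804.7 = 0.0003565
[CO3²⁻] = α₂ × DIC = 0.0003565 × 1.10 = 0.0003922 mmol/L = 0.3922 μmol/L
Ksp = 10^(−8.30) = 5.012×10^-9
Ω = [Ca²⁺][CO3²⁻]/Ksp = (1.69×10^-3)(3.922×10^-7) / 5.012×10^-9 = 0.132

Ω = 0.132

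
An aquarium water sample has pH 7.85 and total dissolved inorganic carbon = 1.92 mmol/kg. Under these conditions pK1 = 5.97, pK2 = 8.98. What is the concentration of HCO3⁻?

α₁ = 1 / (1 + [H⁺]/K1 + K2/[H⁺]) = 1 / (1 + 10^-1.88 + 10^-1.13)
   = 1 / (1 + 0.013183 + 0.074131) = 1/1.0873 = 0.9197
[HCO3⁻] = α₁ × DIC = 0.9197 × 1.92 = 1.77 mmol/kg

[HCO3⁻] = 1.77 mmol/kg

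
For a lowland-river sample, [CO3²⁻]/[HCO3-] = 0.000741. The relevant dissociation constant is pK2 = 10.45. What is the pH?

From K2 = [H⁺][CO3²⁻]/[HCO3-]:  pH = pK2 + log₁₀([CO3²⁻]/[HCO3-])
log₁₀(0.000741) = -3.130
pH = 10.45 + (-3.130) = 7.32

pH = 7.32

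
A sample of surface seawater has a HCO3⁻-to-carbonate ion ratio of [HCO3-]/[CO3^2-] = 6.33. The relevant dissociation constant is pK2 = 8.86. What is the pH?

pH = 8.06

From K2 = [H⁺][CO3^2-]/[HCO3-]:  pH = pK2 − log₁₀([HCO3-]/[CO3^2-])
log₁₀(6.33) = +0.801
pH = 8.86 − (+0.801) = 8.06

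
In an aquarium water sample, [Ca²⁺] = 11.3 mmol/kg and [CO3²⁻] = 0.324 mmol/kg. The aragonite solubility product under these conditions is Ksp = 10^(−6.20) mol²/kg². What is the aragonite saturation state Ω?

Ksp = 10^(−6.20) = 6.310×10^-7
Ω = [Ca²⁺][CO3²⁻]/Ksp = (11.3×10^-3)(0.324×10^-3) / 6.310×10^-7 = 5.80

Ω = 5.80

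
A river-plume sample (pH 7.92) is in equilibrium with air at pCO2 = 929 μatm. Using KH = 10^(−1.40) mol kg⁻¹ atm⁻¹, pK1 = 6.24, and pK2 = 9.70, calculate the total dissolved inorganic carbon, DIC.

[CO2*] = KH · pCO2 = 10^(−1.40) × 929×10^-6 = 3.698×10^-5 mol/kg
α₀ = 1/(1 + K1/[H⁺] + K1K2/[H⁺]²) = 1/(1 + 10^+1.68 + 10^-0.10) = 0.02014
DIC = [CO2*]/α₀ = 3.698×10^-5 / 0.02014 = 1.84 mmol/kg

DIC = 1.84 mmol/kg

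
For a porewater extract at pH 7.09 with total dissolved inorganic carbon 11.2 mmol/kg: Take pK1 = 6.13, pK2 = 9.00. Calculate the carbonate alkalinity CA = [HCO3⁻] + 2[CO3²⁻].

CA = [HCO3⁻] + 2[CO3²⁻] = (α₁ + 2α₂)·DIC
At pH 7.09: [H⁺]/K1 = 10^-0.96 = 0.10965, K2/[H⁺] = 10^-1.91 = 0.012303
α₁ = 1/(1 + 0.10965 + 0.012303) = 1/1.1220 = 0.8913; α₂ = α₁·K2/[H⁺] = 0.01097
α₁ + 2α₂ = 0.9132
CA = 0.9132 × 11.2 = 10.2 mmol/kg

CA = 10.2 mmol/kg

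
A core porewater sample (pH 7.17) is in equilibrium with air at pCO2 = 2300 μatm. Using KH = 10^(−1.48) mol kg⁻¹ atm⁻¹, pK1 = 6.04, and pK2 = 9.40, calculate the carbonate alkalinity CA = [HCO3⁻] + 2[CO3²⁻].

CA = 1.04 mmol/kg

[CO2*] = KH · pCO2 = 10^(−1.48) × 2300×10^-6 = 7.616×10^-5 mol/kg
α₀ = 1/(1 + K1/[H⁺] + K1K2/[H⁺]²) = 1/(1 + 10^+1.13 + 10^-1.10) = 0.06864
DIC = [CO2*]/α₀ = 7.616×10^-5 / 0.06864 = 1.110 mmol/kg
CA = (α₁ + 2α₂)·DIC = (0.9259 + 2×0.005452) × 1.110 = 1.04 mmol/kg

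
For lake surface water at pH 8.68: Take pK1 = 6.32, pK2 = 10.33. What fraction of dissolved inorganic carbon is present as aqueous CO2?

α₀ = 0.00425

α₀ = 1 / (1 + K1/[H⁺] + K1K2/[H⁺]²) = 1 / (1 + 10^+2.36 + 10^+0.71)
   = 1 / (1 + 229.09 + 5.1286) = 1/235.22 = 0.004251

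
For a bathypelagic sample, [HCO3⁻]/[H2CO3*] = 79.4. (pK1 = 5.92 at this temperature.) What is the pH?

pH = 7.82

From K1 = [H⁺][HCO3⁻]/[H2CO3*]:  pH = pK1 + log₁₀([HCO3⁻]/[H2CO3*])
log₁₀(79.4) = +1.900
pH = 5.92 + (+1.900) = 7.82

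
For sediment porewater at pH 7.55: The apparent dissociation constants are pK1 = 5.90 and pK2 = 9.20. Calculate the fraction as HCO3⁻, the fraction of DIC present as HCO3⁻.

α₁ = 1 / (1 + [H⁺]/K1 + K2/[H⁺]) = 1 / (1 + 10^-1.65 + 10^-1.65)
   = 1 / (1 + 0.022387 + 0.022387) = 1/1.0448 = 0.9571

α₁ = 0.957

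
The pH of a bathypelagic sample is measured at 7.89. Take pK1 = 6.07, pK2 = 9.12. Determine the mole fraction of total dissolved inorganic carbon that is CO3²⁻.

α₂ = 0.0548

α₂ = 1 / (1 + [H⁺]/K2 + [H⁺]²/(K1K2)) = 1 / (1 + 10^+1.23 + 10^-0.59)
   = 1 / (1 + 16.982 + 0.25704) = 1/18.239 = 0.05483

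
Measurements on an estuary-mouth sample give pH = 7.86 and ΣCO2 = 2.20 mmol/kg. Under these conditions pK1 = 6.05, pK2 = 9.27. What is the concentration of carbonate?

[CO3²⁻] = 0.0812 mmol/kg

α₂ = 1 / (1 + [H⁺]/K2 + [H⁺]²/(K1K2)) = 1 / (1 + 10^+1.41 + 10^-0.40)
   = 1 / (1 + 25.704 + 0.39811) = 1/27.102 = 0.03690
[CO3²⁻] = α₂ × DIC = 0.03690 × 2.20 = 0.0812 mmol/kg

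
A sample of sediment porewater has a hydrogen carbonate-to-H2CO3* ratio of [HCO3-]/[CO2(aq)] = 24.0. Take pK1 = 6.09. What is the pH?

From K1 = [H⁺][HCO3-]/[CO2(aq)]:  pH = pK1 + log₁₀([HCO3-]/[CO2(aq)])
log₁₀(24.0) = +1.380
pH = 6.09 + (+1.380) = 7.47

pH = 7.47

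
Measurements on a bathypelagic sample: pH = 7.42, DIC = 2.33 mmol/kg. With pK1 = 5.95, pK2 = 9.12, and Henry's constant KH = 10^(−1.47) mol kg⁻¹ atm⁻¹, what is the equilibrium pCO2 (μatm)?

pCO2 = 2210 μatm

α₀ = 1 / (1 + K1/[H⁺] + K1K2/[H⁺]²) = 1 / (1 + 10^+1.47 + 10^-0.23)
   = 1 / (1 + 29.512 + 0.58884) = 1/31.101 = 0.03215
[CO2*] = α₀ × DIC = 0.03215 × 2.33 = 0.07492 mmol/kg
pCO2 = [CO2*]/KH = 7.492×10^-5 / 3.388×10^-2 = 2210 μatm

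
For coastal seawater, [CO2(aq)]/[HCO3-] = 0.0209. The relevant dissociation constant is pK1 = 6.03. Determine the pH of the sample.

pH = 7.71

From K1 = [H⁺][HCO3-]/[CO2(aq)]:  pH = pK1 − log₁₀([CO2(aq)]/[HCO3-])
log₁₀(0.0209) = -1.680
pH = 6.03 − (-1.680) = 7.71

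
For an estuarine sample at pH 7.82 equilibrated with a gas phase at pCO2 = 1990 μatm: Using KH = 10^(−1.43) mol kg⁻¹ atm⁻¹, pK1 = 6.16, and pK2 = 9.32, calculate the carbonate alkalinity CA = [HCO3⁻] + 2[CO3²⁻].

CA = 3.59 mmol/kg

[CO2*] = KH · pCO2 = 10^(−1.43) × 1990×10^-6 = 7.394×10^-5 mol/kg
α₀ = 1/(1 + K1/[H⁺] + K1K2/[H⁺]²) = 1/(1 + 10^+1.66 + 10^+0.16) = 0.02077
DIC = [CO2*]/α₀ = 7.394×10^-5 / 0.02077 = 3.560 mmol/kg
CA = (α₁ + 2α₂)·DIC = (0.9492 + 2×0.03002) × 3.560 = 3.59 mmol/kg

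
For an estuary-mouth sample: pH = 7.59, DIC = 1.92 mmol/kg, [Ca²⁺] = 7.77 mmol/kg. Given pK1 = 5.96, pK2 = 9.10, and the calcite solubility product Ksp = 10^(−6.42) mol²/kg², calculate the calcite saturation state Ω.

Ω = 1.15

α₂ = 1 / (1 + [H⁺]/K2 + [H⁺]²/(K1K2)) = 1 / (1 + 10^+1.51 + 10^-0.12)
   = 1 / (1 + 32.359 + 0.75858) = 1/34.118 = 0.02931
[CO3²⁻] = α₂ × DIC = 0.02931 × 1.92 = 0.05628 mmol/kg
Ksp = 10^(−6.42) = 3.802×10^-7
Ω = [Ca²⁺][CO3²⁻]/Ksp = (7.77×10^-3)(5.628×10^-5) / 3.802×10^-7 = 1.15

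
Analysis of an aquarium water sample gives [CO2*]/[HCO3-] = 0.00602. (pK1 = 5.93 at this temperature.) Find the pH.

From K1 = [H⁺][HCO3-]/[CO2*]:  pH = pK1 − log₁₀([CO2*]/[HCO3-])
log₁₀(0.00602) = -2.220
pH = 5.93 − (-2.220) = 8.15

pH = 8.15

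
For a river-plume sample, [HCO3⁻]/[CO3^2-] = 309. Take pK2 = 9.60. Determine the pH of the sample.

pH = 7.11

From K2 = [H⁺][CO3^2-]/[HCO3⁻]:  pH = pK2 − log₁₀([HCO3⁻]/[CO3^2-])
log₁₀(309) = +2.490
pH = 9.60 − (+2.490) = 7.11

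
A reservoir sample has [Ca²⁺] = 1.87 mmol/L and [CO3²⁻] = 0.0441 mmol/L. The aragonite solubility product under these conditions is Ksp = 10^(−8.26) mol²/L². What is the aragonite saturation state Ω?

Ksp = 10^(−8.26) = 5.495×10^-9
Ω = [Ca²⁺][CO3²⁻]/Ksp = (1.87×10^-3)(0.0441×10^-3) / 5.495×10^-9 = 15.0

Ω = 15.0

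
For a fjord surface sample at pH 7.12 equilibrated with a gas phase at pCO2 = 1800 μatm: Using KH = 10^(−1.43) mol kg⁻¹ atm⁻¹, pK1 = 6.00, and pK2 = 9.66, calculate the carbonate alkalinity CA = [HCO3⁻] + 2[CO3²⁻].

CA = 0.887 mmol/kg

[CO2*] = KH · pCO2 = 10^(−1.43) × 1800×10^-6 = 6.688×10^-5 mol/kg
α₀ = 1/(1 + K1/[H⁺] + K1K2/[H⁺]²) = 1/(1 + 10^+1.12 + 10^-1.42) = 0.07032
DIC = [CO2*]/α₀ = 6.688×10^-5 / 0.07032 = 0.9510 mmol/kg
CA = (α₁ + 2α₂)·DIC = (0.9270 + 2×0.002674) × 0.9510 = 0.887 mmol/kg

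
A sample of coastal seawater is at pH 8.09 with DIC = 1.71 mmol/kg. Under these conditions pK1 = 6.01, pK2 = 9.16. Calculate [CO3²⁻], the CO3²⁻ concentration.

α₂ = 1 / (1 + [H⁺]/K2 + [H⁺]²/(K1K2)) = 1 / (1 + 10^+1.07 + 10^-1.01)
   = 1 / (1 + 11.749 + 0.097724) = 1/12.847 = 0.07784
[CO3²⁻] = α₂ × DIC = 0.07784 × 1.71 = 0.133 mmol/kg

[CO3²⁻] = 0.133 mmol/kg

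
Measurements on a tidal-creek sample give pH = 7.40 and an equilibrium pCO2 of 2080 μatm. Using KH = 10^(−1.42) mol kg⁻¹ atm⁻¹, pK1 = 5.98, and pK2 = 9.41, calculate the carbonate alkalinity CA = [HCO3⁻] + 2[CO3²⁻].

CA = 2.12 mmol/kg

[CO2*] = KH · pCO2 = 10^(−1.42) × 2080×10^-6 = 7.908×10^-5 mol/kg
α₀ = 1/(1 + K1/[H⁺] + K1K2/[H⁺]²) = 1/(1 + 10^+1.42 + 10^-0.59) = 0.03628
DIC = [CO2*]/α₀ = 7.908×10^-5 / 0.03628 = 2.179 mmol/kg
CA = (α₁ + 2α₂)·DIC = (0.9544 + 2×0.009327) × 2.179 = 2.12 mmol/kg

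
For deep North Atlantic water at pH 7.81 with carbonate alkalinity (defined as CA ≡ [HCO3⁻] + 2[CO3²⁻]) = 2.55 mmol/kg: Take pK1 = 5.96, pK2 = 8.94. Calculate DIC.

CA = [HCO3⁻] + 2[CO3²⁻] = (α₁ + 2α₂)·DIC
At pH 7.81: [H⁺]/K1 = 10^-1.85 = 0.014125, K2/[H⁺] = 10^-1.13 = 0.074131
α₁ = 1/(1 + 0.014125 + 0.074131) = 1/1.0883 = 0.9189; α₂ = α₁·K2/[H⁺] = 0.06812
α₁ + 2α₂ = 1.0551
DIC = CA / (α₁ + 2α₂) = 2.55 / 1.0551 = 2.42 mmol/kg

DIC = 2.42 mmol/kg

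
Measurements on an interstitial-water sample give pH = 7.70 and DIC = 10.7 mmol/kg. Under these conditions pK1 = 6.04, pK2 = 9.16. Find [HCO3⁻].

[HCO3⁻] = 10.1 mmol/kg

α₁ = 1 / (1 + [H⁺]/K1 + K2/[H⁺]) = 1 / (1 + 10^-1.66 + 10^-1.46)
   = 1 / (1 + 0.021878 + 0.034674) = 1/1.0566 = 0.9465
[HCO3⁻] = α₁ × DIC = 0.9465 × 10.7 = 10.1 mmol/kg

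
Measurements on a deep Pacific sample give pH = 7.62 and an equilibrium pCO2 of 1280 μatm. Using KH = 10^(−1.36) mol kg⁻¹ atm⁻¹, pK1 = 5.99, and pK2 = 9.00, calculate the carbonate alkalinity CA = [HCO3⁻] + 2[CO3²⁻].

[CO2*] = KH · pCO2 = 10^(−1.36) × 1280×10^-6 = 5.587×10^-5 mol/kg
α₀ = 1/(1 + K1/[H⁺] + K1K2/[H⁺]²) = 1/(1 + 10^+1.63 + 10^+0.25) = 0.02201
DIC = [CO2*]/α₀ = 5.587×10^-5 / 0.02201 = 2.539 mmol/kg
CA = (α₁ + 2α₂)·DIC = (0.9389 + 2×0.03914) × 2.539 = 2.58 mmol/kg

CA = 2.58 mmol/kg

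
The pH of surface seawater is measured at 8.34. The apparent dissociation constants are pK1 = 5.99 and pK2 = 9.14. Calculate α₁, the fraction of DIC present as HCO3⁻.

α₁ = 0.860

α₁ = 1 / (1 + [H⁺]/K1 + K2/[H⁺]) = 1 / (1 + 10^-2.35 + 10^-0.80)
   = 1 / (1 + 0.0044668 + 0.15849) = 1/1.1630 = 0.8599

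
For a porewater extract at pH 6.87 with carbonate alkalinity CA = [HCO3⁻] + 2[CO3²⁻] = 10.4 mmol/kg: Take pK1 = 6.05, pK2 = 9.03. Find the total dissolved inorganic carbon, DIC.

DIC = 11.9 mmol/kg

CA = [HCO3⁻] + 2[CO3²⁻] = (α₁ + 2α₂)·DIC
At pH 6.87: [H⁺]/K1 = 10^-0.82 = 0.15136, K2/[H⁺] = 10^-2.16 = 0.0069183
α₁ = 1/(1 + 0.15136 + 0.0069183) = 1/1.1583 = 0.8634; α₂ = α₁·K2/[H⁺] = 0.005973
α₁ + 2α₂ = 0.8753
DIC = CA / (α₁ + 2α₂) = 10.4 / 0.8753 = 11.9 mmol/kg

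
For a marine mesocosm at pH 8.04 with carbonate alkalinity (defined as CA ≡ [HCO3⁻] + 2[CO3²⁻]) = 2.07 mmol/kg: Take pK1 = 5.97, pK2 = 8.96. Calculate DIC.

CA = [HCO3⁻] + 2[CO3²⁻] = (α₁ + 2α₂)·DIC
At pH 8.04: [H⁺]/K1 = 10^-2.07 = 0.0085114, K2/[H⁺] = 10^-0.92 = 0.12023
α₁ = 1/(1 + 0.0085114 + 0.12023) = 1/1.1287 = 0.8859; α₂ = α₁·K2/[H⁺] = 0.1065
α₁ + 2α₂ = 1.0990
DIC = CA / (α₁ + 2α₂) = 2.07 / 1.0990 = 1.88 mmol/kg

DIC = 1.88 mmol/kg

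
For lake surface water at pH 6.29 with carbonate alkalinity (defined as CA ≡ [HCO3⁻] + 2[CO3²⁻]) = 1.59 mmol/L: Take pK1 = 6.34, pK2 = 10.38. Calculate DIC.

CA = [HCO3⁻] + 2[CO3²⁻] = (α₁ + 2α₂)·DIC
At pH 6.29: [H⁺]/K1 = 10^0.05 = 1.1220, K2/[H⁺] = 10^-4.09 = 8.1283×10^-5
α₁ = 1/(1 + 1.1220 + 8.1283×10^-5) = 1/2.1221 = 0.4712; α₂ = α₁·K2/[H⁺] = 3.830×10^-5
α₁ + 2α₂ = 0.4713
DIC = CA / (α₁ + 2α₂) = 1.59 / 0.4713 = 3.37 mmol/L

DIC = 3.37 mmol/L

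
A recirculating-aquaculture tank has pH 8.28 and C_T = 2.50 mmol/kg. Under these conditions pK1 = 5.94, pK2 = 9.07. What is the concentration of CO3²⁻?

[CO3²⁻] = 0.348 mmol/kg

α₂ = 1 / (1 + [H⁺]/K2 + [H⁺]²/(K1K2)) = 1 / (1 + 10^+0.79 + 10^-1.55)
   = 1 / (1 + 6.1660 + 0.028184) = 1/7.1941 = 0.1390
[CO3²⁻] = α₂ × DIC = 0.1390 × 2.50 = 0.348 mmol/kg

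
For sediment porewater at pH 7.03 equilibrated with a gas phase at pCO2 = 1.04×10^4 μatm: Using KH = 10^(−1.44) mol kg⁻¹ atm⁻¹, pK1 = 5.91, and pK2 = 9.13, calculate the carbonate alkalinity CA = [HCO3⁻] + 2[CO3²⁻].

[CO2*] = KH · pCO2 = 10^(−1.44) × 1.04×10^4×10^-6 = 3.776×10^-4 mol/kg
α₀ = 1/(1 + K1/[H⁺] + K1K2/[H⁺]²) = 1/(1 + 10^+1.12 + 10^-0.98) = 0.06999
DIC = [CO2*]/α₀ = 3.776×10^-4 / 0.06999 = 5.395 mmol/kg
CA = (α₁ + 2α₂)·DIC = (0.9227 + 2×0.007329) × 5.395 = 5.06 mmol/kg

CA = 5.06 mmol/kg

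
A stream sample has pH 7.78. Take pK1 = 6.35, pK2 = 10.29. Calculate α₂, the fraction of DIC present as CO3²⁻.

α₂ = 0.00297

α₂ = 1 / (1 + [H⁺]/K2 + [H⁺]²/(K1K2)) = 1 / (1 + 10^+2.51 + 10^+1.08)
   = 1 / (1 + 323.59 + 12.023) = 1/336.62 = 0.002971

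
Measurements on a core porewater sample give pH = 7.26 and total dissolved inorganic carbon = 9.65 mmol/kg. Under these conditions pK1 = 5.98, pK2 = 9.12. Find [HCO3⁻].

[HCO3⁻] = 9.05 mmol/kg

α₁ = 1 / (1 + [H⁺]/K1 + K2/[H⁺]) = 1 / (1 + 10^-1.28 + 10^-1.86)
   = 1 / (1 + 0.052481 + 0.013804) = 1/1.0663 = 0.9378
[HCO3⁻] = α₁ × DIC = 0.9378 × 9.65 = 9.05 mmol/kg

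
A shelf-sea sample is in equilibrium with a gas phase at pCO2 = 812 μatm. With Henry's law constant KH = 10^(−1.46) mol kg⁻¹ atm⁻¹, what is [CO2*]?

KH = 10^(−1.46) = 3.467×10^-2 mol kg⁻¹ atm⁻¹
[CO2*] = KH · pCO2 = 3.467×10^-2 × 812×10^-6 atm = 2.82×10^-5 mol/kg

[CO2*] = 28.2 μmol/kg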